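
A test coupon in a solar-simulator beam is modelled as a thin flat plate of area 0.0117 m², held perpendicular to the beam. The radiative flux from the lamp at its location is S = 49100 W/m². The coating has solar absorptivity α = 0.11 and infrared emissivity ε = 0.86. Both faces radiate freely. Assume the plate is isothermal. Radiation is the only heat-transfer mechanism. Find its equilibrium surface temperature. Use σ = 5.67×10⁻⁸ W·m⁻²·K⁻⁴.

T ≈ 485 K

At equilibrium, absorbed power = emitted power.
Absorbing cross-section = A = 0.01170 m²; emitting surface = 2A = 0.02340 m² (ratio 2).
αS·A_cross = εσ·A_surf·T⁴  ⇒  T⁴ = αS/(ε·2σ).
T⁴ = 0.110·49100/(0.86·2·5.67×10⁻⁸) = 5.538×10¹⁰ K⁴.
T = (5.538×10¹⁰)^(1/4).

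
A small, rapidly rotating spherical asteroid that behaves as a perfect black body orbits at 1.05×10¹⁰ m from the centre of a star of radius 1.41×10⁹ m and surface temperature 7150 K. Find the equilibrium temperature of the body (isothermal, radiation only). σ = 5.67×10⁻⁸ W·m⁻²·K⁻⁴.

The star's surface emits σT_*⁴; at distance d the flux is S = σT_*⁴(R_*/d)².
S = 5.67×10⁻⁸·(7150)⁴·(1.41×10⁹/1.05×10¹⁰)² = 2.672×10⁶ W/m².
For an isothermal sphere T⁴ = (1−a)S/(4σ) = 1.178×10¹³ K⁴.

T ≈ 1850 K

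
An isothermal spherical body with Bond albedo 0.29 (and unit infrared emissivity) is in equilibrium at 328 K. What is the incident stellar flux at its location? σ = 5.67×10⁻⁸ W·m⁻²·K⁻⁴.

(1−a)S·πr² = σ·4πr²·T⁴ ⇒ S = 4σT⁴/(1−a).
S = 4·5.67×10⁻⁸·1.157×10¹⁰/0.710.

S ≈ 3700 W/m²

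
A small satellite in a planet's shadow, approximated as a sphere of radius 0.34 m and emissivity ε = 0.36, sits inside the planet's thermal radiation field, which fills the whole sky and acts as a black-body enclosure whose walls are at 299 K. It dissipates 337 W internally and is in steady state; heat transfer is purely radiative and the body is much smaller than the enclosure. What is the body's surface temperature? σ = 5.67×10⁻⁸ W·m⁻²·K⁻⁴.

For a small grey body in a large enclosure, net radiated power = εσA(T⁴ − T_w⁴).
Steady state: P = εσA(T⁴ − T_w⁴) with A = 4πr² = 1.453 m².
T⁴ = P/(εσA) + T_w⁴ = 337/(0.36·5.67×10⁻⁸·1.453) + (299)⁴
    = 1.137×10¹⁰ + 7.993×10⁹ = 1.936×10¹⁰ K⁴.

T ≈ 373 K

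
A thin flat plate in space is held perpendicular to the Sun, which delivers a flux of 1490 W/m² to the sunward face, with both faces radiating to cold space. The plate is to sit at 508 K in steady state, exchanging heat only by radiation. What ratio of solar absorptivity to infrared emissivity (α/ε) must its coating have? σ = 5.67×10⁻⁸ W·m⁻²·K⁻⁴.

α/ε ≈ 5.07

Balance: αS·A = εσ·2A·T⁴ ⇒ α/ε = 2σT⁴/S.
α/ε = 2·5.67×10⁻⁸·(508)⁴/1490 = 2·5.67×10⁻⁸·6.660×10¹⁰/1490.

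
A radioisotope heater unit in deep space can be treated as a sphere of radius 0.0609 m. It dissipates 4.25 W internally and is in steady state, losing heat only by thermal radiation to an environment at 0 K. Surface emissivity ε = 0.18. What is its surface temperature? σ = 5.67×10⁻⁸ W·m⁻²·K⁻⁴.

Steady state: internal power = radiated power, P = εσA T⁴.
Radiating area A = 4πr² = 0.04661 m².
T⁴ = P/(εσA) = 4.25/(0.18·5.67×10⁻⁸·0.04661) = 8.935×10⁹ K⁴.
T = (8.935×10⁹)^(1/4).

T ≈ 307 K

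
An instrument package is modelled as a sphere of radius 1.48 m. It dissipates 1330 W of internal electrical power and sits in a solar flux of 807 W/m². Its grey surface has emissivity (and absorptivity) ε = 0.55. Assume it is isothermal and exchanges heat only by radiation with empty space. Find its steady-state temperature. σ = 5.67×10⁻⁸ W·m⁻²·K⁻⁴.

At steady state, absorbed solar power + internal power = radiated power.
Absorbed: α·S·A_cross = 0.55·807·6.881 = 3054 W (cross-section πr²).
Total input = 3054 + 1330 = 4384 W.
Radiated: εσ·A_surf·T⁴ with A_surf = 4πr² = 27.53 m².
T⁴ = 4384/(0.55·5.67×10⁻⁸·27.53) = 5.108×10⁹ K⁴.

T ≈ 267 K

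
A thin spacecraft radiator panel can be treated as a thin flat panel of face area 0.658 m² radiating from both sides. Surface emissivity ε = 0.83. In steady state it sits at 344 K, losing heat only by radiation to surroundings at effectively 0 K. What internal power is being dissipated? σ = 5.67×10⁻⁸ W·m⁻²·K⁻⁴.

P ≈ 867 W

Steady state: P = εσA T⁴.
A = 2·0.658 = 1.316 m²; T⁴ = (344)⁴ = 1.400×10¹⁰ K⁴.
P = 0.83 × 5.67×10⁻⁸ × 1.316 × 1.400×10¹⁰.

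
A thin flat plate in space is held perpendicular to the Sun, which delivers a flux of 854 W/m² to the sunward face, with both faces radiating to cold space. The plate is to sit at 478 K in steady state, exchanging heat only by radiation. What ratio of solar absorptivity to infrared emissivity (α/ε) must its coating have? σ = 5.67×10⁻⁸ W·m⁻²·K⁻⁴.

α/ε ≈ 6.93

Balance: αS·A = εσ·2A·T⁴ ⇒ α/ε = 2σT⁴/S.
α/ε = 2·5.67×10⁻⁸·(478)⁴/854 = 2·5.67×10⁻⁸·5.220×10¹⁰/854.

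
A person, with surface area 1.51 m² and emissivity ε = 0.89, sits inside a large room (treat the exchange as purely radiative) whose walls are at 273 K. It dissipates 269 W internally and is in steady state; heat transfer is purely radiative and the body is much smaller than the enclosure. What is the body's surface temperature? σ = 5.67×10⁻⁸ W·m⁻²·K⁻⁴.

T ≈ 309 K

For a small grey body in a large enclosure, net radiated power = εσA(T⁴ − T_w⁴).
Steady state: P = εσA(T⁴ − T_w⁴) with A = 1.51 m².
T⁴ = P/(εσA) + T_w⁴ = 269/(0.89·5.67×10⁻⁸·1.510) + (273)⁴
    = 3.530×10⁹ + 5.555×10⁹ = 9.085×10⁹ K⁴.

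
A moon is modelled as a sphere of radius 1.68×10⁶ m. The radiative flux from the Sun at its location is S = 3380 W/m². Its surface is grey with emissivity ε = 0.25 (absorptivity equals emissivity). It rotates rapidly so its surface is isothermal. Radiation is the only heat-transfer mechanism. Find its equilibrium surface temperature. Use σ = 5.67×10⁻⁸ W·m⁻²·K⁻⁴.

At equilibrium, absorbed power = emitted power.
Absorbing cross-section = πr² = 8.867×10¹² m²; emitting surface = 4πr² = 3.547×10¹³ m² (ratio 4).
εS·A_cross = εσ·A_surf·T⁴  ⇒  T⁴ = S/(4σ)   (ε cancels).
T⁴ = 3380/(4·5.67×10⁻⁸) = 1.490×10¹⁰ K⁴.
T = (1.490×10¹⁰)^(1/4).

T ≈ 349 K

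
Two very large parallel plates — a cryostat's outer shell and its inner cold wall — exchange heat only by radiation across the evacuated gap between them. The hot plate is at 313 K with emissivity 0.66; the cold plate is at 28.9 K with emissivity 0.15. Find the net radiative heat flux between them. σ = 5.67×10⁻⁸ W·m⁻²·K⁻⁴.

For two infinite grey parallel plates, q = σ(T₁⁴ − T₂⁴)/(1/ε₁ + 1/ε₂ − 1).
T₁⁴ − T₂⁴ = 9.598×10⁹ − 6.976×10⁵ = 9.597×10⁹ K⁴.
1/ε₁ + 1/ε₂ − 1 = 1.515 + 6.667 − 1 = 7.182.
q = 5.67×10⁻⁸ × 9.597×10⁹ / 7.182.

q ≈ 75.8 W/m²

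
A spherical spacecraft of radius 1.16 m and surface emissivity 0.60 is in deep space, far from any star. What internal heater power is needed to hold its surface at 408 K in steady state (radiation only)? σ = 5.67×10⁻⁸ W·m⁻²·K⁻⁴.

P = εσ·4πr²·T⁴.
4πr² = 16.91 m²; T⁴ = 2.771×10¹⁰ K⁴.
P = 0.60·5.67×10⁻⁸·16.91·2.771×10¹⁰.

P ≈ 15900 W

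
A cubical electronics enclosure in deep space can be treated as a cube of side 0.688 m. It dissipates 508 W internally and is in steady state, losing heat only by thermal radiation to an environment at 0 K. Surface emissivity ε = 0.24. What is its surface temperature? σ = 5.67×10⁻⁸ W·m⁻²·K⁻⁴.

Steady state: internal power = radiated power, P = εσA T⁴.
Radiating area A = 6L² = 2.840 m².
T⁴ = P/(εσA) = 508/(0.24·5.67×10⁻⁸·2.840) = 1.314×10¹⁰ K⁴.
T = (1.314×10¹⁰)^(1/4).

T ≈ 339 K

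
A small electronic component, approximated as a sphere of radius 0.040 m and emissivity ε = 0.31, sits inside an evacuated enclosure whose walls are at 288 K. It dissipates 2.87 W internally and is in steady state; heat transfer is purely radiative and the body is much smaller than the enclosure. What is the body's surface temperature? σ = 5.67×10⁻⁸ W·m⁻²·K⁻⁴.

T ≈ 350 K

For a small grey body in a large enclosure, net radiated power = εσA(T⁴ − T_w⁴).
Steady state: P = εσA(T⁴ − T_w⁴) with A = 4πr² = 0.02011 m².
T⁴ = P/(εσA) + T_w⁴ = 2.87/(0.31·5.67×10⁻⁸·0.02011) + (288)⁴
    = 8.121×10⁹ + 6.880×10⁹ = 1.500×10¹⁰ K⁴.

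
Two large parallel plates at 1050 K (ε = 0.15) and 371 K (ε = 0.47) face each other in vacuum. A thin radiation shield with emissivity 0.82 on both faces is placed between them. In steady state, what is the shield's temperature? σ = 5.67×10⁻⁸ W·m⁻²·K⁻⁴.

In steady state the net flux on the hot side equals that on the cold side.
σ(T₁⁴−T_s⁴)/D₁ = σ(T_s⁴−T₂⁴)/D₂, with D₁ = 1/ε₁+1/ε_s−1 = 6.886, D₂ = 1/ε_s+1/ε₂−1 = 2.347.
Solve for T_s⁴: T_s⁴ = (D₂·T₁⁴ + D₁·T₂⁴)/(D₁+D₂) = 3.231×10¹¹ K⁴.

T_s ≈ 754 K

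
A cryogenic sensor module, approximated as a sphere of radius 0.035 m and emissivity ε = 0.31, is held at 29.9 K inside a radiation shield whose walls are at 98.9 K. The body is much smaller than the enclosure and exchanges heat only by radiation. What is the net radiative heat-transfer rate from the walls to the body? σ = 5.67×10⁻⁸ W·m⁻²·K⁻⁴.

P_net ≈ 0.0257 W

For a small grey body in a large enclosure: P_net = εσA(T_body⁴ − T_wall⁴).
A = 4πr² = 0.01539 m²; T_body⁴ − T_wall⁴ = 7.993×10⁵ − 9.567×10⁷ = -9.487×10⁷ K⁴.
|P_net| = 0.31·5.67×10⁻⁸·0.01539·9.487×10⁷.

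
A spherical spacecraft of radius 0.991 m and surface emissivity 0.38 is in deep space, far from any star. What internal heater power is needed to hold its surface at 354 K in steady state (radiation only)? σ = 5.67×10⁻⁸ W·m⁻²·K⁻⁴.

P ≈ 4180 W

P = εσ·4πr²·T⁴.
4πr² = 12.34 m²; T⁴ = 1.570×10¹⁰ K⁴.
P = 0.38·5.67×10⁻⁸·12.34·1.570×10¹⁰.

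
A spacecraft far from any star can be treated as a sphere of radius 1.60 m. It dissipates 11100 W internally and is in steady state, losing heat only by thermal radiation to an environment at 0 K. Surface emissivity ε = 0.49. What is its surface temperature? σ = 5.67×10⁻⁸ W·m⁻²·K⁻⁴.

Steady state: internal power = radiated power, P = εσA T⁴.
Radiating area A = 4πr² = 32.17 m².
T⁴ = P/(εσA) = 11100/(0.49·5.67×10⁻⁸·32.17) = 1.242×10¹⁰ K⁴.
T = (1.242×10¹⁰)^(1/4).

T ≈ 334 K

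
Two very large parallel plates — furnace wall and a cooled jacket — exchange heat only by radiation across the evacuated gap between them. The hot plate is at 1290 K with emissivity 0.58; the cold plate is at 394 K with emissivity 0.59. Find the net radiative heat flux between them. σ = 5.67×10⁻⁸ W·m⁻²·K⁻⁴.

For two infinite grey parallel plates, q = σ(T₁⁴ − T₂⁴)/(1/ε₁ + 1/ε₂ − 1).
T₁⁴ − T₂⁴ = 2.769×10¹² − 2.410×10¹⁰ = 2.745×10¹² K⁴.
1/ε₁ + 1/ε₂ − 1 = 1.724 + 1.695 − 1 = 2.419.
q = 5.67×10⁻⁸ × 2.745×10¹² / 2.419.

q ≈ 64300 W/m²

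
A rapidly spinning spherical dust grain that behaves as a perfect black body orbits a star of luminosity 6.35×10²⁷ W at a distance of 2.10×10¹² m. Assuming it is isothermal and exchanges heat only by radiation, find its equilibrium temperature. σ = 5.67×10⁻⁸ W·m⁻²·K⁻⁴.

First find the stellar flux at distance d: S = L/(4πd²) = 6.35×10²⁷/(4π·(2.10×10¹²)²) = 114.6 W/m².
For an isothermal sphere, absorbed (1−a)S·πr² = emitted σ·4πr²·T⁴, so T⁴ = (1−a)S/(4σ).
T⁴ = 1.00·114.6/(4·5.67×10⁻⁸) = 5.052×10⁸ K⁴.

T ≈ 150 K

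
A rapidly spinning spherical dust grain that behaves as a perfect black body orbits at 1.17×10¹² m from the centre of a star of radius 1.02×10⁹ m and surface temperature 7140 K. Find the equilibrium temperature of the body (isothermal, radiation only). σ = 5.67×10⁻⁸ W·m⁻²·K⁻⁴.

T ≈ 149 K

The star's surface emits σT_*⁴; at distance d the flux is S = σT_*⁴(R_*/d)².
S = 5.67×10⁻⁸·(7140)⁴·(1.02×10⁹/1.17×10¹²)² = 112.0 W/m².
For an isothermal sphere T⁴ = (1−a)S/(4σ) = 4.938×10⁸ K⁴.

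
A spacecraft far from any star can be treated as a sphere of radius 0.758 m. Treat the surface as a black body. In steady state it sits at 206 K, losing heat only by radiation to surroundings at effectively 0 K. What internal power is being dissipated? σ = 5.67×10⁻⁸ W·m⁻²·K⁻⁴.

P ≈ 737 W

Steady state: P = εσA T⁴.
A = 4πr² = 7.220 m²; T⁴ = (206)⁴ = 1.801×10⁹ K⁴.
P = 1.0 × 5.67×10⁻⁸ × 7.220 × 1.801×10⁹.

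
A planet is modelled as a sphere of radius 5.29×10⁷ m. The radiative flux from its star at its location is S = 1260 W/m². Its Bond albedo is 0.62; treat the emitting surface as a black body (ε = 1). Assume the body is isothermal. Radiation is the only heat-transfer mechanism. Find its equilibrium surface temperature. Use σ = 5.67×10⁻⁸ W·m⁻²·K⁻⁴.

T ≈ 214 K

At equilibrium, absorbed power = emitted power.
Absorbing cross-section = πr² = 8.791×10¹⁵ m²; emitting surface = 4πr² = 3.517×10¹⁶ m² (ratio 4).
(1−a)S·A_cross = εσ·A_surf·T⁴  ⇒  T⁴ = (1−a)S/(4σ).
T⁴ = 0.380·1260/(4·5.67×10⁻⁸) = 2.111×10⁹ K⁴.
T = (2.111×10⁹)^(1/4).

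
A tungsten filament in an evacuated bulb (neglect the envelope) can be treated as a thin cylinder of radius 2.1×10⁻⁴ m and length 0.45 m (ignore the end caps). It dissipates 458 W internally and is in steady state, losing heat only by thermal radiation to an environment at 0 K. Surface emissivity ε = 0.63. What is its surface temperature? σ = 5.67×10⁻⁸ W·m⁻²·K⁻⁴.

T ≈ 2160 K

Steady state: internal power = radiated power, P = εσA T⁴.
Radiating area A = 2πrL = 5.938×10⁻⁴ m².
T⁴ = P/(εσA) = 458/(0.63·5.67×10⁻⁸·5.938×10⁻⁴) = 2.159×10¹³ K⁴.
T = (2.159×10¹³)^(1/4).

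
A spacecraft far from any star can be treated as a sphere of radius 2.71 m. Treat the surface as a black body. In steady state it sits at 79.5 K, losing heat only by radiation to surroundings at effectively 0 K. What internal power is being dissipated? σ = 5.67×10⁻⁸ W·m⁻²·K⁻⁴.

P ≈ 209 W

Steady state: P = εσA T⁴.
A = 4πr² = 92.29 m²; T⁴ = (79.5)⁴ = 3.995×10⁷ K⁴.
P = 1.0 × 5.67×10⁻⁸ × 92.29 × 3.995×10⁷.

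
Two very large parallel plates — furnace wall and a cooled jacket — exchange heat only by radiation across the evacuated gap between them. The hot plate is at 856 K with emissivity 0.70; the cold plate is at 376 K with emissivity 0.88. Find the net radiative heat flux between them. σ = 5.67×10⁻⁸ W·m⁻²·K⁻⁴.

For two infinite grey parallel plates, q = σ(T₁⁴ − T₂⁴)/(1/ε₁ + 1/ε₂ − 1).
T₁⁴ − T₂⁴ = 5.369×10¹¹ − 1.999×10¹⁰ = 5.169×10¹¹ K⁴.
1/ε₁ + 1/ε₂ − 1 = 1.429 + 1.136 − 1 = 1.565.
q = 5.67×10⁻⁸ × 5.169×10¹¹ / 1.565.

q ≈ 18700 W/m²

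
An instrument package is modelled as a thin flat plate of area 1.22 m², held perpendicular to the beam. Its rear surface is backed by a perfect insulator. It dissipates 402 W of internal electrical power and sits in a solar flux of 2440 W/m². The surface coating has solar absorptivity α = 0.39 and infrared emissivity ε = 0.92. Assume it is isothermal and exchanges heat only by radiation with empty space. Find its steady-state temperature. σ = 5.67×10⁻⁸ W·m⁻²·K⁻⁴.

T ≈ 396 K

At steady state, absorbed solar power + internal power = radiated power.
Absorbed: α·S·A_cross = 0.39·2440·1.220 = 1161 W (cross-section A).
Total input = 1161 + 402 = 1563 W.
Radiated: εσ·A_surf·T⁴ with A_surf = A = 1.220 m².
T⁴ = 1563/(0.92·5.67×10⁻⁸·1.220) = 2.456×10¹⁰ K⁴.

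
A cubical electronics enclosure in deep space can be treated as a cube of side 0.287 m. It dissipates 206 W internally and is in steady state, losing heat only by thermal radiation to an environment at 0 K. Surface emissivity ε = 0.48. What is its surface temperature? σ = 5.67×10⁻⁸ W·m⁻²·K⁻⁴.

T ≈ 352 K

Steady state: internal power = radiated power, P = εσA T⁴.
Radiating area A = 6L² = 0.4942 m².
T⁴ = P/(εσA) = 206/(0.48·5.67×10⁻⁸·0.4942) = 1.532×10¹⁰ K⁴.
T = (1.532×10¹⁰)^(1/4).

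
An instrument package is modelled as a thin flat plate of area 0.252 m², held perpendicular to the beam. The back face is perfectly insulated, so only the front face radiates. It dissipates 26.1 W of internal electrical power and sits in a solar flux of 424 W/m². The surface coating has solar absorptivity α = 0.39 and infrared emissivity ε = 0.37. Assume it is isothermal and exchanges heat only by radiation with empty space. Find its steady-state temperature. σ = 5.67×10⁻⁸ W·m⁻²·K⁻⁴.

T ≈ 336 K

At steady state, absorbed solar power + internal power = radiated power.
Absorbed: α·S·A_cross = 0.39·424·0.2520 = 41.67 W (cross-section A).
Total input = 41.67 + 26.1 = 67.77 W.
Radiated: εσ·A_surf·T⁴ with A_surf = A = 0.2520 m².
T⁴ = 67.77/(0.37·5.67×10⁻⁸·0.2520) = 1.282×10¹⁰ K⁴.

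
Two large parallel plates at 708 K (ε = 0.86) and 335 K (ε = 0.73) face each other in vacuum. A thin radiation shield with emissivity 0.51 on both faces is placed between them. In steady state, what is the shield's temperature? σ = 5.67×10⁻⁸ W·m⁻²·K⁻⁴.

T_s ≈ 609 K

In steady state the net flux on the hot side equals that on the cold side.
σ(T₁⁴−T_s⁴)/D₁ = σ(T_s⁴−T₂⁴)/D₂, with D₁ = 1/ε₁+1/ε_s−1 = 2.124, D₂ = 1/ε_s+1/ε₂−1 = 2.331.
Solve for T_s⁴: T_s⁴ = (D₂·T₁⁴ + D₁·T₂⁴)/(D₁+D₂) = 1.375×10¹¹ K⁴.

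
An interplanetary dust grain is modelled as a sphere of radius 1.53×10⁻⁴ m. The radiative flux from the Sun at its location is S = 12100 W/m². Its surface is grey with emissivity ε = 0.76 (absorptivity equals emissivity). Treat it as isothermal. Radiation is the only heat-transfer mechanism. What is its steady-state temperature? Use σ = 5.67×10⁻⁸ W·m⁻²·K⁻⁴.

At equilibrium, absorbed power = emitted power.
Absorbing cross-section = πr² = 7.354×10⁻⁸ m²; emitting surface = 4πr² = 2.942×10⁻⁷ m² (ratio 4).
εS·A_cross = εσ·A_surf·T⁴  ⇒  T⁴ = S/(4σ)   (ε cancels).
T⁴ = 12100/(4·5.67×10⁻⁸) = 5.335×10¹⁰ K⁴.
T = (5.335×10¹⁰)^(1/4).

T ≈ 481 K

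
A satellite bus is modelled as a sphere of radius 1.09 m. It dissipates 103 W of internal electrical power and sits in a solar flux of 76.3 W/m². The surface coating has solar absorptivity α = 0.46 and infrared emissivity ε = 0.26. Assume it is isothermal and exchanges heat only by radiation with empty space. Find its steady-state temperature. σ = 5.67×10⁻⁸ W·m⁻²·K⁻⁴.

At steady state, absorbed solar power + internal power = radiated power.
Absorbed: α·S·A_cross = 0.46·76.3·3.733 = 131.0 W (cross-section πr²).
Total input = 131.0 + 103 = 234.0 W.
Radiated: εσ·A_surf·T⁴ with A_surf = 4πr² = 14.93 m².
T⁴ = 234.0/(0.26·5.67×10⁻⁸·14.93) = 1.063×10⁹ K⁴.

T ≈ 181 K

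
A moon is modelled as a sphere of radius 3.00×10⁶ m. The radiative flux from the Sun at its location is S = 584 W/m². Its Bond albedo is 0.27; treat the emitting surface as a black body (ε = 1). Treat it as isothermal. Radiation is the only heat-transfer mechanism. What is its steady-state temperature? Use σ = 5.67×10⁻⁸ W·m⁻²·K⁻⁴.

At equilibrium, absorbed power = emitted power.
Absorbing cross-section = πr² = 2.827×10¹³ m²; emitting surface = 4πr² = 1.131×10¹⁴ m² (ratio 4).
(1−a)S·A_cross = εσ·A_surf·T⁴  ⇒  T⁴ = (1−a)S/(4σ).
T⁴ = 0.730·584/(4·5.67×10⁻⁸) = 1.880×10⁹ K⁴.
T = (1.880×10⁹)^(1/4).

T ≈ 208 K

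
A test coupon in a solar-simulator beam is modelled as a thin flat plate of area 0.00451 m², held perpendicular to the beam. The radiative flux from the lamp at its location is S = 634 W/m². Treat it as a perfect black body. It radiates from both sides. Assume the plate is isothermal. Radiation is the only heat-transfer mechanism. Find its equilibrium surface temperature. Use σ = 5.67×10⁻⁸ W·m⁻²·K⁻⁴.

T ≈ 273 K

At equilibrium, absorbed power = emitted power.
Absorbing cross-section = A = 0.004510 m²; emitting surface = 2A = 0.009020 m² (ratio 2).
S·A_cross = εσ·A_surf·T⁴  ⇒  T⁴ = S/(2σ).
T⁴ = 1.00·634/(2·5.67×10⁻⁸) = 5.591×10⁹ K⁴.
T = (5.591×10⁹)^(1/4).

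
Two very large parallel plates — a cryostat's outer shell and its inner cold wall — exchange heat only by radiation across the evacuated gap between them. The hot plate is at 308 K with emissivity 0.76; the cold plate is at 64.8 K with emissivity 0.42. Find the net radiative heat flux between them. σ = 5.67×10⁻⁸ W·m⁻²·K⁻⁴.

q ≈ 189 W/m²

For two infinite grey parallel plates, q = σ(T₁⁴ − T₂⁴)/(1/ε₁ + 1/ε₂ − 1).
T₁⁴ − T₂⁴ = 8.999×10⁹ − 1.763×10⁷ = 8.982×10⁹ K⁴.
1/ε₁ + 1/ε₂ − 1 = 1.316 + 2.381 − 1 = 2.697.
q = 5.67×10⁻⁸ × 8.982×10⁹ / 2.697.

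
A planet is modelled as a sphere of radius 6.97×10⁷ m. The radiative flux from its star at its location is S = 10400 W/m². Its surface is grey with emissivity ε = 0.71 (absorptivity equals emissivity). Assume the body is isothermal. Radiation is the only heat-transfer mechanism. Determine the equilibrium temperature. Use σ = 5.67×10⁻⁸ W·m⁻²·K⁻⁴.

T ≈ 463 K

At equilibrium, absorbed power = emitted power.
Absorbing cross-section = πr² = 1.526×10¹⁶ m²; emitting surface = 4πr² = 6.105×10¹⁶ m² (ratio 4).
εS·A_cross = εσ·A_surf·T⁴  ⇒  T⁴ = S/(4σ)   (ε cancels).
T⁴ = 10400/(4·5.67×10⁻⁸) = 4.586×10¹⁰ K⁴.
T = (4.586×10¹⁰)^(1/4).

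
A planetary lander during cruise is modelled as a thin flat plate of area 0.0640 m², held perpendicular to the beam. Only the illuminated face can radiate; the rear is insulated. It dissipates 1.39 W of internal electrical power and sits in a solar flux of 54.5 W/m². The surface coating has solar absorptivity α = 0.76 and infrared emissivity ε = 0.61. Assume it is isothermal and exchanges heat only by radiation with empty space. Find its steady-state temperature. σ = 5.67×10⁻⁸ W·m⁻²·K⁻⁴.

T ≈ 207 K

At steady state, absorbed solar power + internal power = radiated power.
Absorbed: α·S·A_cross = 0.76·54.5·0.06400 = 2.651 W (cross-section A).
Total input = 2.651 + 1.39 = 4.041 W.
Radiated: εσ·A_surf·T⁴ with A_surf = A = 0.06400 m².
T⁴ = 4.041/(0.61·5.67×10⁻⁸·0.06400) = 1.826×10⁹ K⁴.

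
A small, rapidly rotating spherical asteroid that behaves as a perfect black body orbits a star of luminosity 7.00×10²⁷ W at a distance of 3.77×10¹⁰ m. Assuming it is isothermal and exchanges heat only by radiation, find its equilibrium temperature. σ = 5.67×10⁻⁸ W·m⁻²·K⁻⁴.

First find the stellar flux at distance d: S = L/(4πd²) = 7.00×10²⁷/(4π·(3.77×10¹⁰)²) = 3.919×10⁵ W/m².
For an isothermal sphere, absorbed (1−a)S·πr² = emitted σ·4πr²·T⁴, so T⁴ = (1−a)S/(4σ).
T⁴ = 1.00·3.919×10⁵/(4·5.67×10⁻⁸) = 1.728×10¹² K⁴.

T ≈ 1150 K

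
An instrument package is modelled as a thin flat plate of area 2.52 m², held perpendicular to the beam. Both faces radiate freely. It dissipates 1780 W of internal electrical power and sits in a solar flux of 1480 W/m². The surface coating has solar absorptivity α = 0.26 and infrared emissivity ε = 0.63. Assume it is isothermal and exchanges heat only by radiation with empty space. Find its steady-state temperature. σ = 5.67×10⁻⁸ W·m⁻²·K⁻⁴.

At steady state, absorbed solar power + internal power = radiated power.
Absorbed: α·S·A_cross = 0.26·1480·2.520 = 969.7 W (cross-section A).
Total input = 969.7 + 1780 = 2750 W.
Radiated: εσ·A_surf·T⁴ with A_surf = 2A = 5.040 m².
T⁴ = 2750/(0.63·5.67×10⁻⁸·5.040) = 1.527×10¹⁰ K⁴.

T ≈ 352 K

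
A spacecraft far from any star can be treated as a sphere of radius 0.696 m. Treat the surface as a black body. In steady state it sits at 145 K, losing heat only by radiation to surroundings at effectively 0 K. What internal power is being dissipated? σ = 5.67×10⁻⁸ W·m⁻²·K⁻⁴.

P ≈ 153 W

Steady state: P = εσA T⁴.
A = 4πr² = 6.087 m²; T⁴ = (145)⁴ = 4.421×10⁸ K⁴.
P = 1.0 × 5.67×10⁻⁸ × 6.087 × 4.421×10⁸.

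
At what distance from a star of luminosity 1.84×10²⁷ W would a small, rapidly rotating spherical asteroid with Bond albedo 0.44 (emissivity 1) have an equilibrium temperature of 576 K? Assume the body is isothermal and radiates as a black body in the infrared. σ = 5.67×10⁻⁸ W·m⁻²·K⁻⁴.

d ≈ 5.73×10¹⁰ m

For an isothermal black-emitting sphere, (1−a)S·πr² = σ·4πr²·T⁴ ⇒ S = 4σT⁴/(1−a).
S = 4·5.67×10⁻⁸·(576)⁴/0.560 = 44580 W/m².
Flux falls as S = L/(4πd²), so d = √(L/(4πS)) = √(1.84×10²⁷/(4π·44580)).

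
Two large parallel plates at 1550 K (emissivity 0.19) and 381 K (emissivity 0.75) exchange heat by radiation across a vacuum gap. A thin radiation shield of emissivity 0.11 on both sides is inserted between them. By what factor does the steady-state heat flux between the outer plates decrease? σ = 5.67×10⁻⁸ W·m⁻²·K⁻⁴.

Without shield: q₀ = σΔ(T⁴)/(1/ε₁+1/ε₂−1) with denominator 5.596.
With shield the two gaps are in series; the resistances add: (1/ε₁+1/ε_s−1)+(1/ε_s+1/ε₂−1) = 13.35+9.424 = 22.78.
Heat-flux ratio q₀/q = 22.78/5.596.

factor ≈ 4.07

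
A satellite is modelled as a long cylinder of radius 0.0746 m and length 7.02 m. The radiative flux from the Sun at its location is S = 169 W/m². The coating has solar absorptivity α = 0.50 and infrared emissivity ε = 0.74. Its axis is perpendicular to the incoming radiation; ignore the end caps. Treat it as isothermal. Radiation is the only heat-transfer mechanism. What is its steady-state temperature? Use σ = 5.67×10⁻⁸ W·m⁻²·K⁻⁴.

At equilibrium, absorbed power = emitted power.
Absorbing cross-section = 2rL = 1.047 m²; emitting surface = 2πrL = 3.290 m² (ratio π).
αS·A_cross = εσ·A_surf·T⁴  ⇒  T⁴ = αS/(ε·πσ).
T⁴ = 0.500·169/(0.74·π·5.67×10⁻⁸) = 6.411×10⁸ K⁴.
T = (6.411×10⁸)^(1/4).

T ≈ 159 K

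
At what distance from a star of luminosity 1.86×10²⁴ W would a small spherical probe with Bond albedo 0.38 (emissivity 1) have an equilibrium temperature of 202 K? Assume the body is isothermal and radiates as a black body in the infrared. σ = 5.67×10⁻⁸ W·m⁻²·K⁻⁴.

d ≈ 1.56×10¹⁰ m

For an isothermal black-emitting sphere, (1−a)S·πr² = σ·4πr²·T⁴ ⇒ S = 4σT⁴/(1−a).
S = 4·5.67×10⁻⁸·(202)⁴/0.620 = 609.1 W/m².
Flux falls as S = L/(4πd²), so d = √(L/(4πS)) = √(1.86×10²⁴/(4π·609.1)).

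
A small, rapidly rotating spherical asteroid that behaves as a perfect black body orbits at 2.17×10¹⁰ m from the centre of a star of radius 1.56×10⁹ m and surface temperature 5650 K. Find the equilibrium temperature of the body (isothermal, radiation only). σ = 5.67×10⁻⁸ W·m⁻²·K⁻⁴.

The star's surface emits σT_*⁴; at distance d the flux is S = σT_*⁴(R_*/d)².
S = 5.67×10⁻⁸·(5650)⁴·(1.56×10⁹/2.17×10¹⁰)² = 2.986×10⁵ W/m².
For an isothermal sphere T⁴ = (1−a)S/(4σ) = 1.317×10¹² K⁴.

T ≈ 1070 K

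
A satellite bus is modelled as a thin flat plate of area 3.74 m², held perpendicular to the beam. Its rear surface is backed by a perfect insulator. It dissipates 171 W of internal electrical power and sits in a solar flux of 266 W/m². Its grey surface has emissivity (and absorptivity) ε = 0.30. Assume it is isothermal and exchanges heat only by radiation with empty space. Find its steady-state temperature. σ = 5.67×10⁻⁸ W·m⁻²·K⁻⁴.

At steady state, absorbed solar power + internal power = radiated power.
Absorbed: α·S·A_cross = 0.30·266·3.740 = 298.5 W (cross-section A).
Total input = 298.5 + 171 = 469.5 W.
Radiated: εσ·A_surf·T⁴ with A_surf = A = 3.740 m².
T⁴ = 469.5/(0.30·5.67×10⁻⁸·3.740) = 7.379×10⁹ K⁴.

T ≈ 293 K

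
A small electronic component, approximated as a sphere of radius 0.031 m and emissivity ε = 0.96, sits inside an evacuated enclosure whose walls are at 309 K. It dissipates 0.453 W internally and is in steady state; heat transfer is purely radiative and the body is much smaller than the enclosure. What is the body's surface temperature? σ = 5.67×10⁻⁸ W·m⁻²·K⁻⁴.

T ≈ 315 K

For a small grey body in a large enclosure, net radiated power = εσA(T⁴ − T_w⁴).
Steady state: P = εσA(T⁴ − T_w⁴) with A = 4πr² = 0.01208 m².
T⁴ = P/(εσA) + T_w⁴ = 0.453/(0.96·5.67×10⁻⁸·0.01208) + (309)⁴
    = 6.891×10⁸ + 9.117×10⁹ = 9.806×10⁹ K⁴.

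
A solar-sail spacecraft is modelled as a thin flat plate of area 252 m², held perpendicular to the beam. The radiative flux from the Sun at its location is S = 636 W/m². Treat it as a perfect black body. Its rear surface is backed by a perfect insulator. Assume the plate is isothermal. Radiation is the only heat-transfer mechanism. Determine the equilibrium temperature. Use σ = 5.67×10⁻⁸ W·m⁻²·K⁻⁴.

At equilibrium, absorbed power = emitted power.
Absorbing cross-section = A = 252.0 m²; emitting surface = A = 252.0 m² (ratio 1).
S·A_cross = εσ·A_surf·T⁴  ⇒  T⁴ = S/(1σ).
T⁴ = 1.00·636/(1·5.67×10⁻⁸) = 1.122×10¹⁰ K⁴.
T = (1.122×10¹⁰)^(1/4).

T ≈ 325 K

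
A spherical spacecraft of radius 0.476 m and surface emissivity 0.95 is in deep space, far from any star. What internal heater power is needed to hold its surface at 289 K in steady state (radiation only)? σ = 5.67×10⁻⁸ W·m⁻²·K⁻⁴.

P = εσ·4πr²·T⁴.
4πr² = 2.847 m²; T⁴ = 6.976×10⁹ K⁴.
P = 0.95·5.67×10⁻⁸·2.847·6.976×10⁹.

P ≈ 1070 W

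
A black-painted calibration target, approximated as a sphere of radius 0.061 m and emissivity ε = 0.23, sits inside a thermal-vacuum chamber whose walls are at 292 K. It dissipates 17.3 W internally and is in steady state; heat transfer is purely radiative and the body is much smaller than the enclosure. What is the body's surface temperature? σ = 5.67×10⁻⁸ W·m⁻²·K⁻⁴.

T ≈ 434 K

For a small grey body in a large enclosure, net radiated power = εσA(T⁴ − T_w⁴).
Steady state: P = εσA(T⁴ − T_w⁴) with A = 4πr² = 0.04676 m².
T⁴ = P/(εσA) + T_w⁴ = 17.3/(0.23·5.67×10⁻⁸·0.04676) + (292)⁴
    = 2.837×10¹⁰ + 7.270×10⁹ = 3.564×10¹⁰ K⁴.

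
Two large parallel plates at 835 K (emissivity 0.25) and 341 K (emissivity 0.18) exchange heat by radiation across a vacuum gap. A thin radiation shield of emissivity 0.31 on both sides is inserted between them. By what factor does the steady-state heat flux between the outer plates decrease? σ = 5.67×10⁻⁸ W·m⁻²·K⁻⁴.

Without shield: q₀ = σΔ(T⁴)/(1/ε₁+1/ε₂−1) with denominator 8.556.
With shield the two gaps are in series; the resistances add: (1/ε₁+1/ε_s−1)+(1/ε_s+1/ε₂−1) = 6.226+7.781 = 14.01.
Heat-flux ratio q₀/q = 14.01/8.556.

factor ≈ 1.64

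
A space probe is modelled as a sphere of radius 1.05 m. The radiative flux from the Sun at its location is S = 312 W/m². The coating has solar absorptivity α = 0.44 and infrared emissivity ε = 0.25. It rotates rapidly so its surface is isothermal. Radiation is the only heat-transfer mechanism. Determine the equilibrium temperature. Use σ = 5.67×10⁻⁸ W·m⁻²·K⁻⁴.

T ≈ 222 K

At equilibrium, absorbed power = emitted power.
Absorbing cross-section = πr² = 3.464 m²; emitting surface = 4πr² = 13.85 m² (ratio 4).
αS·A_cross = εσ·A_surf·T⁴  ⇒  T⁴ = αS/(ε·4σ).
T⁴ = 0.440·312/(0.25·4·5.67×10⁻⁸) = 2.421×10⁹ K⁴.
T = (2.421×10⁹)^(1/4).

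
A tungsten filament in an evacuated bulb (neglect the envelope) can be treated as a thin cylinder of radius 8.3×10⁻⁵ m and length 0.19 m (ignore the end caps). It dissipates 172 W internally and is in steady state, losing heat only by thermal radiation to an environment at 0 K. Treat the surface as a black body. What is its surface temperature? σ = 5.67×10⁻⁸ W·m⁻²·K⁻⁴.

T ≈ 2350 K

Steady state: internal power = radiated power, P = εσA T⁴.
Radiating area A = 2πrL = 9.909×10⁻⁵ m².
T⁴ = P/(εσA) = 172/(1.0·5.67×10⁻⁸·9.909×10⁻⁵) = 3.061×10¹³ K⁴.
T = (3.061×10¹³)^(1/4).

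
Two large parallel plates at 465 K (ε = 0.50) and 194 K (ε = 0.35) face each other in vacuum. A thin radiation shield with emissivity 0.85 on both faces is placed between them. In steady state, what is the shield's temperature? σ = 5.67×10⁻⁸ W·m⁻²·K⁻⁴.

T_s ≈ 408 K

In steady state the net flux on the hot side equals that on the cold side.
σ(T₁⁴−T_s⁴)/D₁ = σ(T_s⁴−T₂⁴)/D₂, with D₁ = 1/ε₁+1/ε_s−1 = 2.176, D₂ = 1/ε_s+1/ε₂−1 = 3.034.
Solve for T_s⁴: T_s⁴ = (D₂·T₁⁴ + D₁·T₂⁴)/(D₁+D₂) = 2.781×10¹⁰ K⁴.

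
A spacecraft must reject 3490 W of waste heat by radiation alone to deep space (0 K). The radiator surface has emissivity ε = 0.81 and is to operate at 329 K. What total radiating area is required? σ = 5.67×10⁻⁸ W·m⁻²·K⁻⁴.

A ≈ 6.49 m²

P = εσA T⁴ ⇒ A = P/(εσT⁴).
T⁴ = 1.172×10¹⁰ K⁴.
A = 3490/(0.81 × 5.67×10⁻⁸ × 1.172×10¹⁰).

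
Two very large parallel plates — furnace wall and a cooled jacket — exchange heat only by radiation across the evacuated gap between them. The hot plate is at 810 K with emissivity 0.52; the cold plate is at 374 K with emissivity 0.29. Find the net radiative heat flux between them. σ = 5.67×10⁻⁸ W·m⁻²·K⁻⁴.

For two infinite grey parallel plates, q = σ(T₁⁴ − T₂⁴)/(1/ε₁ + 1/ε₂ − 1).
T₁⁴ − T₂⁴ = 4.305×10¹¹ − 1.957×10¹⁰ = 4.109×10¹¹ K⁴.
1/ε₁ + 1/ε₂ − 1 = 1.923 + 3.448 − 1 = 4.371.
q = 5.67×10⁻⁸ × 4.109×10¹¹ / 4.371.

q ≈ 5330 W/m²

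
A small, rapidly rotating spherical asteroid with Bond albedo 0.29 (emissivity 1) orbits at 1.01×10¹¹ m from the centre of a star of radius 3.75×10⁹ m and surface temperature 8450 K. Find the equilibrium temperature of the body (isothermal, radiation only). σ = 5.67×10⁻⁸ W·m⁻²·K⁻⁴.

T ≈ 1060 K

The star's surface emits σT_*⁴; at distance d the flux is S = σT_*⁴(R_*/d)².
S = 5.67×10⁻⁸·(8450)⁴·(3.75×10⁹/1.01×10¹¹)² = 3.985×10⁵ W/m².
For an isothermal sphere T⁴ = (1−a)S/(4σ) = 1.248×10¹² K⁴.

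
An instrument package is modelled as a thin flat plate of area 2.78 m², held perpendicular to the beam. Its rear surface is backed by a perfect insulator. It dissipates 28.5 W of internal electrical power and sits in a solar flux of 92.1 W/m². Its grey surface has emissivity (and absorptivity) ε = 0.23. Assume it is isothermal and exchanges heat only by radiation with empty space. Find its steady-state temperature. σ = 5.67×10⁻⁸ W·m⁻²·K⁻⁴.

At steady state, absorbed solar power + internal power = radiated power.
Absorbed: α·S·A_cross = 0.23·92.1·2.780 = 58.89 W (cross-section A).
Total input = 58.89 + 28.5 = 87.39 W.
Radiated: εσ·A_surf·T⁴ with A_surf = A = 2.780 m².
T⁴ = 87.39/(0.23·5.67×10⁻⁸·2.780) = 2.410×10⁹ K⁴.

T ≈ 222 K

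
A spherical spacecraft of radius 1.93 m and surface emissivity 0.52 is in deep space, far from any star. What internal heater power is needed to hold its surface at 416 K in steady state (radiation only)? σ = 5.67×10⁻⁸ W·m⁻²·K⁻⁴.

P = εσ·4πr²·T⁴.
4πr² = 46.81 m²; T⁴ = 2.995×10¹⁰ K⁴.
P = 0.52·5.67×10⁻⁸·46.81·2.995×10¹⁰.

P ≈ 41300 W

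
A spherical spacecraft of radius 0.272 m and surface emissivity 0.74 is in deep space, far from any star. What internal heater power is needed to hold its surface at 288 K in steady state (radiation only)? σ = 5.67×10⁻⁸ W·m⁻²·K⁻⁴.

P ≈ 268 W

P = εσ·4πr²·T⁴.
4πr² = 0.9297 m²; T⁴ = 6.880×10⁹ K⁴.
P = 0.74·5.67×10⁻⁸·0.9297·6.880×10⁹.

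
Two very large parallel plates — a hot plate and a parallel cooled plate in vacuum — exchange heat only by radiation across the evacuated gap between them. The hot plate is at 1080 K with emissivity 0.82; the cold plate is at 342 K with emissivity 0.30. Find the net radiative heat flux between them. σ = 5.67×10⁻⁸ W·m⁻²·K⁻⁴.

q ≈ 21500 W/m²

For two infinite grey parallel plates, q = σ(T₁⁴ − T₂⁴)/(1/ε₁ + 1/ε₂ − 1).
T₁⁴ − T₂⁴ = 1.360×10¹² − 1.368×10¹⁰ = 1.347×10¹² K⁴.
1/ε₁ + 1/ε₂ − 1 = 1.220 + 3.333 − 1 = 3.553.
q = 5.67×10⁻⁸ × 1.347×10¹² / 3.553.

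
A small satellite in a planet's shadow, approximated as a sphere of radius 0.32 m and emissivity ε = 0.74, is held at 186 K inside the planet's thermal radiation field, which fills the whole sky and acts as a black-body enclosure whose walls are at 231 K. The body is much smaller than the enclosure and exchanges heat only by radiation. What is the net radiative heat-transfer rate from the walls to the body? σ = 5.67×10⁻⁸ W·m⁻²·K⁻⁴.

For a small grey body in a large enclosure: P_net = εσA(T_body⁴ − T_wall⁴).
A = 4πr² = 1.287 m²; T_body⁴ − T_wall⁴ = 1.197×10⁹ − 2.847×10⁹ = -1.651×10⁹ K⁴.
|P_net| = 0.74·5.67×10⁻⁸·1.287·1.651×10⁹.

P_net ≈ 89.1 W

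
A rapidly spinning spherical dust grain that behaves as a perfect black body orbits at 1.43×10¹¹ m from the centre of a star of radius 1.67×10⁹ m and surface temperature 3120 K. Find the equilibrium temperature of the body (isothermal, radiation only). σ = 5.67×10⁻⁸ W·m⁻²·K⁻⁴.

The star's surface emits σT_*⁴; at distance d the flux is S = σT_*⁴(R_*/d)².
S = 5.67×10⁻⁸·(3120)⁴·(1.67×10⁹/1.43×10¹¹)² = 732.8 W/m².
For an isothermal sphere T⁴ = (1−a)S/(4σ) = 3.231×10⁹ K⁴.

T ≈ 238 K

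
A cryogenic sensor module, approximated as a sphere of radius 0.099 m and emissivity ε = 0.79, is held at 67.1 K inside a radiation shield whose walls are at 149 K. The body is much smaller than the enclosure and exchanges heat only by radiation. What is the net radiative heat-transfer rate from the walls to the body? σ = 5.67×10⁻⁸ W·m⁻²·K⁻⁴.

For a small grey body in a large enclosure: P_net = εσA(T_body⁴ − T_wall⁴).
A = 4πr² = 0.1232 m²; T_body⁴ − T_wall⁴ = 2.027×10⁷ − 4.929×10⁸ = -4.726×10⁸ K⁴.
|P_net| = 0.79·5.67×10⁻⁸·0.1232·4.726×10⁸.

P_net ≈ 2.61 W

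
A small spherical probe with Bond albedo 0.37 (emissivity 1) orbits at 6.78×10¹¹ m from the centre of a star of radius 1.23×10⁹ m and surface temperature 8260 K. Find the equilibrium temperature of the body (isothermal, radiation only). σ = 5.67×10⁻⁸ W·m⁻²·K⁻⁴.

T ≈ 222 K

The star's surface emits σT_*⁴; at distance d the flux is S = σT_*⁴(R_*/d)².
S = 5.67×10⁻⁸·(8260)⁴·(1.23×10⁹/6.78×10¹¹)² = 868.7 W/m².
For an isothermal sphere T⁴ = (1−a)S/(4σ) = 2.413×10⁹ K⁴.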